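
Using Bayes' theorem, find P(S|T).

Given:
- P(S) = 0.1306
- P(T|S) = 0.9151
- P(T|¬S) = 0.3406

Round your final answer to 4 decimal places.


Bayes' theorem: P(S|T) = P(T|S) × P(S) / P(T)

Step 1: Calculate P(T) using law of total probability
P(T) = P(T|S)P(S) + P(T|¬S)P(¬S)
     = 0.9151 × 0.1306 + 0.3406 × 0.8694
     = 0.11951206 + 0.29611764
     = 0.41562970

Step 2: Apply Bayes' theorem
P(S|T) = P(T|S) × P(S) / P(T)
       = 0.11951206 / 0.41562970
       = 0.2875


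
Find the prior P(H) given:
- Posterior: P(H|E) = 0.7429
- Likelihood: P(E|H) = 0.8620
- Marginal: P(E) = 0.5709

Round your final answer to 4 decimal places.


From Bayes' theorem: P(H|E) = P(E|H) × P(H) / P(E)

Rearranging for P(H):
P(H) = P(H|E) × P(E) / P(E|H)
     = 0.7429 × 0.5709 / 0.8620
     = 0.42412161 / 0.8620
     = 0.4920


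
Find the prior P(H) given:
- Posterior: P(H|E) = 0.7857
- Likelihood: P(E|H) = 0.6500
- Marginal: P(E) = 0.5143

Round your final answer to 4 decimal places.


From Bayes' theorem: P(H|E) = P(E|H) × P(H) / P(E)

Rearranging for P(H):
P(H) = P(H|E) × P(E) / P(E|H)
     = 0.7857 × 0.5143 / 0.6500
     = 0.40408551 / 0.6500
     = 0.6217


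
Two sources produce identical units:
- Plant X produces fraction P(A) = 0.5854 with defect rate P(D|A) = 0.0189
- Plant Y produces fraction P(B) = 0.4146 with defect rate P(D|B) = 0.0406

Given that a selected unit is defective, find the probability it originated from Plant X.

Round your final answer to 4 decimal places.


Let A = from Plant X, D = defective

Given:
- P(A) = 0.5854, P(B) = 0.4146
- P(D|A) = 0.0189, P(D|B) = 0.0406

Step 1: Find P(D)
P(D) = P(D|A)P(A) + P(D|B)P(B)
     = 0.0189 × 0.5854 + 0.0406 × 0.4146
     = 0.01106406 + 0.01683276
     = 0.02789682

Step 2: Apply Bayes' theorem
P(A|D) = P(D|A)P(A) / P(D)
       = 0.01106406 / 0.02789682
       = 0.3966


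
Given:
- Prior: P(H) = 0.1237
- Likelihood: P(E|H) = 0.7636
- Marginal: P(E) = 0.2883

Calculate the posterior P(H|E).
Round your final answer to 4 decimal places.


Using Bayes' theorem:

P(H|E) = P(E|H) × P(H) / P(E)
       = 0.7636 × 0.1237 / 0.2883
       = 0.09445732 / 0.2883
       = 0.3276

The evidence strengthens our belief in H.
Prior: 0.1237 → Posterior: 0.3276


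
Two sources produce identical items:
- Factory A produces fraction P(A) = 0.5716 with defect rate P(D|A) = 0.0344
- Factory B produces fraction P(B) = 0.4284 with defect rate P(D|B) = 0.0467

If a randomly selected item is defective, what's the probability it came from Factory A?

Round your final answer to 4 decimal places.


Let A = from Factory A, D = defective

Given:
- P(A) = 0.5716, P(B) = 0.4284
- P(D|A) = 0.0344, P(D|B) = 0.0467

Step 1: Find P(D)
P(D) = P(D|A)P(A) + P(D|B)P(B)
     = 0.0344 × 0.5716 + 0.0467 × 0.4284
     = 0.01966304 + 0.02000628
     = 0.03966932

Step 2: Apply Bayes' theorem
P(A|D) = P(D|A)P(A) / P(D)
       = 0.01966304 / 0.03966932
       = 0.4957


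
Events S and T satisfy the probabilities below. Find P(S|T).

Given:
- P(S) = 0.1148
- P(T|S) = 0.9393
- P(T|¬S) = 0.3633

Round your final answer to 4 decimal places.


Bayes' theorem: P(S|T) = P(T|S) × P(S) / P(T)

Step 1: Calculate P(T) using law of total probability
P(T) = P(T|S)P(S) + P(T|¬S)P(¬S)
     = 0.9393 × 0.1148 + 0.3633 × 0.8852
     = 0.10783164 + 0.32159316
     = 0.42942480

Step 2: Apply Bayes' theorem
P(S|T) = P(T|S) × P(S) / P(T)
       = 0.10783164 / 0.42942480
       = 0.2511


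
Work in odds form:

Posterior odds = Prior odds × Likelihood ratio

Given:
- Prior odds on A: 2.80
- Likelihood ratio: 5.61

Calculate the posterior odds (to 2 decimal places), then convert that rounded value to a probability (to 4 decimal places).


Step 1: Calculate posterior odds
Posterior odds = Prior odds × LR
               = 2.80 × 5.61
               = 15.71

Step 2: Convert to probability
P(A|E) = Posterior odds / (1 + Posterior odds)
       = 15.71 / (1 + 15.71)
       = 15.71 / 16.71
       = 0.9402

The evidence increased P(A) from 0.7368 to 0.9402.


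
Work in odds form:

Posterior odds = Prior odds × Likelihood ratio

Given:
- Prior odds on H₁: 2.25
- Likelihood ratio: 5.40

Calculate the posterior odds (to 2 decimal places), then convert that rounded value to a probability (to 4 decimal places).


Step 1: Calculate posterior odds
Posterior odds = Prior odds × LR
               = 2.25 × 5.40
               = 12.15

Step 2: Convert to probability
P(H₁|E) = Posterior odds / (1 + Posterior odds)
       = 12.15 / (1 + 12.15)
       = 12.15 / 13.15
       = 0.9240

The evidence increased P(H₁) from 0.6923 to 0.9240.


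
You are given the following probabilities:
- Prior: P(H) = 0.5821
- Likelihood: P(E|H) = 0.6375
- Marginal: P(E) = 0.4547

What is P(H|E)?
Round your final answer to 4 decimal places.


Using Bayes' theorem:

P(H|E) = P(E|H) × P(H) / P(E)
       = 0.6375 × 0.5821 / 0.4547
       = 0.37108875 / 0.4547
       = 0.8161

The evidence strengthens our belief in H.
Prior: 0.5821 → Posterior: 0.8161


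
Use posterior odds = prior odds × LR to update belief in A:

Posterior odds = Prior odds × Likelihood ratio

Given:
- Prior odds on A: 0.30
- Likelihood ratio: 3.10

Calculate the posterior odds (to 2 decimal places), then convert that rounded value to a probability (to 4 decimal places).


Step 1: Calculate posterior odds
Posterior odds = Prior odds × LR
               = 0.30 × 3.10
               = 0.93

Step 2: Convert to probability
P(A|E) = Posterior odds / (1 + Posterior odds)
       = 0.93 / (1 + 0.93)
       = 0.93 / 1.93
       = 0.4819

The evidence increased P(A) from 0.2308 to 0.4819.


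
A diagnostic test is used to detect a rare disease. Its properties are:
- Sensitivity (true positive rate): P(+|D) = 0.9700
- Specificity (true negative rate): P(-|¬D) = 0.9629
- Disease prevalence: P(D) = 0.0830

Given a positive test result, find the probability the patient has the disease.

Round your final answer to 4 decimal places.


Let D = has disease, + = positive test

Given:
- P(D) = 0.0830 (prevalence)
- P(+|D) = 0.9700 (sensitivity)
- P(-|¬D) = 0.9629 (specificity)
- P(+|¬D) = 0.0371 (false positive rate = 1 - specificity)

Step 1: Find P(+)
P(+) = P(+|D)P(D) + P(+|¬D)P(¬D)
     = 0.9700 × 0.0830 + 0.0371 × 0.9170
     = 0.08051000 + 0.03402070
     = 0.11453070

Step 2: Apply Bayes' theorem for P(D|+)
P(D|+) = P(+|D)P(D) / P(+)
       = 0.08051000 / 0.11453070
       = 0.7030


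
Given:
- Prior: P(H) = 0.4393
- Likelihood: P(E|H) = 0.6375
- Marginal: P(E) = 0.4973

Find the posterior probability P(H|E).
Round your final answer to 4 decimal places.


Using Bayes' theorem:

P(H|E) = P(E|H) × P(H) / P(E)
       = 0.6375 × 0.4393 / 0.4973
       = 0.28005375 / 0.4973
       = 0.5631

The evidence strengthens our belief in H.
Prior: 0.4393 → Posterior: 0.5631


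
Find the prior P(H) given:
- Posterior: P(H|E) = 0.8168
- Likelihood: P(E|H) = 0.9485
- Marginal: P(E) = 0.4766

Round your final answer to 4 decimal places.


From Bayes' theorem: P(H|E) = P(E|H) × P(H) / P(E)

Rearranging for P(H):
P(H) = P(H|E) × P(E) / P(E|H)
     = 0.8168 × 0.4766 / 0.9485
     = 0.38928688 / 0.9485
     = 0.4104


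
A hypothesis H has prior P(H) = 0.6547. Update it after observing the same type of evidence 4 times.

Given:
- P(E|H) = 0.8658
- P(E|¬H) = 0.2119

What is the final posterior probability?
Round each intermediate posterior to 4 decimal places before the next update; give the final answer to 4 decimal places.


Sequential Bayesian updating:

Initial prior: P(H) = 0.6547

Update 1:
  P(E) = 0.8658 × 0.6547 + 0.2119 × 0.3453 = 0.56683926 + 0.07316907 = 0.64000833
  P(H|E) = 0.56683926 / 0.64000833 = 0.8857

Update 2:
  P(E) = 0.8658 × 0.8857 + 0.2119 × 0.1143 = 0.76683906 + 0.02422017 = 0.79105923
  P(H|E) = 0.76683906 / 0.79105923 = 0.9694

Update 3:
  P(E) = 0.8658 × 0.9694 + 0.2119 × 0.0306 = 0.83930652 + 0.00648414 = 0.84579066
  P(H|E) = 0.83930652 / 0.84579066 = 0.9923

Update 4:
  P(E) = 0.8658 × 0.9923 + 0.2119 × 0.0077 = 0.85913334 + 0.00163163 = 0.86076497
  P(H|E) = 0.85913334 / 0.86076497 = 0.9981

Final posterior: 0.9981


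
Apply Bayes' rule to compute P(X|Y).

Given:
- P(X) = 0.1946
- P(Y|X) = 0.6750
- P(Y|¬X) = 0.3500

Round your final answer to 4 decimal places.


Bayes' theorem: P(X|Y) = P(Y|X) × P(X) / P(Y)

Step 1: Calculate P(Y) using law of total probability
P(Y) = P(Y|X)P(X) + P(Y|¬X)P(¬X)
     = 0.6750 × 0.1946 + 0.3500 × 0.8054
     = 0.13135500 + 0.28189000
     = 0.41324500

Step 2: Apply Bayes' theorem
P(X|Y) = P(Y|X) × P(X) / P(Y)
       = 0.13135500 / 0.41324500
       = 0.3179


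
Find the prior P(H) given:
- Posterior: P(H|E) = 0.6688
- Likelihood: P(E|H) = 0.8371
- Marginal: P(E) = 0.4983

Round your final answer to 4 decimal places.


From Bayes' theorem: P(H|E) = P(E|H) × P(H) / P(E)

Rearranging for P(H):
P(H) = P(H|E) × P(E) / P(E|H)
     = 0.6688 × 0.4983 / 0.8371
     = 0.33326304 / 0.8371
     = 0.3981


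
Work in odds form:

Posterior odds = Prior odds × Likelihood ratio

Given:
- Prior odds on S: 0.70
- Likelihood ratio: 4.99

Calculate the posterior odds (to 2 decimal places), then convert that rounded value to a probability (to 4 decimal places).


Step 1: Calculate posterior odds
Posterior odds = Prior odds × LR
               = 0.70 × 4.99
               = 3.49

Step 2: Convert to probability
P(S|E) = Posterior odds / (1 + Posterior odds)
       = 3.49 / (1 + 3.49)
       = 3.49 / 4.49
       = 0.7773

The evidence increased P(S) from 0.4118 to 0.7773.


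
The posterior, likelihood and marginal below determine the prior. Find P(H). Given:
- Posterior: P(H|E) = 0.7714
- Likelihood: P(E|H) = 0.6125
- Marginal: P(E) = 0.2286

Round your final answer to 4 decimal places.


From Bayes' theorem: P(H|E) = P(E|H) × P(H) / P(E)

Rearranging for P(H):
P(H) = P(H|E) × P(E) / P(E|H)
     = 0.7714 × 0.2286 / 0.6125
     = 0.17634204 / 0.6125
     = 0.2879


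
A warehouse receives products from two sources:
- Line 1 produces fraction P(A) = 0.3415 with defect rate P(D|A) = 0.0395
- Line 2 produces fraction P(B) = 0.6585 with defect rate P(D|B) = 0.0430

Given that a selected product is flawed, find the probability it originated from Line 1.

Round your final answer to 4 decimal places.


Let A = from Line 1, D = flawed

Given:
- P(A) = 0.3415, P(B) = 0.6585
- P(D|A) = 0.0395, P(D|B) = 0.0430

Step 1: Find P(D)
P(D) = P(D|A)P(A) + P(D|B)P(B)
     = 0.0395 × 0.3415 + 0.0430 × 0.6585
     = 0.01348925 + 0.02831550
     = 0.04180475

Step 2: Apply Bayes' theorem
P(A|D) = P(D|A)P(A) / P(D)
       = 0.01348925 / 0.04180475
       = 0.3227


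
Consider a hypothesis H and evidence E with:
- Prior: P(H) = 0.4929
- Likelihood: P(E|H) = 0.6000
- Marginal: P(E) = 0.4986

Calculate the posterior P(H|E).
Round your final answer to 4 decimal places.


Using Bayes' theorem:

P(H|E) = P(E|H) × P(H) / P(E)
       = 0.6000 × 0.4929 / 0.4986
       = 0.29574000 / 0.4986
       = 0.5931

The evidence strengthens our belief in H.
Prior: 0.4929 → Posterior: 0.5931


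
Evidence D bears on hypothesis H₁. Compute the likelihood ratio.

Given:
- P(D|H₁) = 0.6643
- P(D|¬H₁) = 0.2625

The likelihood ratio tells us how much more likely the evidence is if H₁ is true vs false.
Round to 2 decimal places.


Likelihood Ratio (LR) = P(D|H₁) / P(D|¬H₁)

LR = 0.6643 / 0.2625
   = 2.53

The evidence is 2.53 times more likely if H₁ is true than if H₁ is false.
Because LR exceeds 1, D is evidence for H₁.


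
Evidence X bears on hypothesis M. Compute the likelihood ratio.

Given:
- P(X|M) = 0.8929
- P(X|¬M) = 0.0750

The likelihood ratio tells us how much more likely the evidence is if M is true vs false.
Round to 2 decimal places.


Likelihood Ratio (LR) = P(X|M) / P(X|¬M)

LR = 0.8929 / 0.0750
   = 11.91

The evidence is 11.91 times more likely if M is true than if M is false.
Because LR exceeds 1, X is evidence for M.


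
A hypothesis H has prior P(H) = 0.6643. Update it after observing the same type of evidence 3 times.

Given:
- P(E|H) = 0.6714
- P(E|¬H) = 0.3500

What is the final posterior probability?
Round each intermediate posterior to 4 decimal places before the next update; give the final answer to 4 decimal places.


Sequential Bayesian updating:

Initial prior: P(H) = 0.6643

Update 1:
  P(E) = 0.6714 × 0.6643 + 0.3500 × 0.3357 = 0.44601102 + 0.11749500 = 0.56350602
  P(H|E) = 0.44601102 / 0.56350602 = 0.7915

Update 2:
  P(E) = 0.6714 × 0.7915 + 0.3500 × 0.2085 = 0.53141310 + 0.07297500 = 0.60438810
  P(H|E) = 0.53141310 / 0.60438810 = 0.8793

Update 3:
  P(E) = 0.6714 × 0.8793 + 0.3500 × 0.1207 = 0.59036202 + 0.04224500 = 0.63260702
  P(H|E) = 0.59036202 / 0.63260702 = 0.9332

Final posterior: 0.9332


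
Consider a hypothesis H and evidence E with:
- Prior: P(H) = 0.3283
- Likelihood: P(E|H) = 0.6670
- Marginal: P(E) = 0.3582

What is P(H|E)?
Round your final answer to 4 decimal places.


Using Bayes' theorem:

P(H|E) = P(E|H) × P(H) / P(E)
       = 0.6670 × 0.3283 / 0.3582
       = 0.21897610 / 0.3582
       = 0.6113

The evidence strengthens our belief in H.
Prior: 0.3283 → Posterior: 0.6113


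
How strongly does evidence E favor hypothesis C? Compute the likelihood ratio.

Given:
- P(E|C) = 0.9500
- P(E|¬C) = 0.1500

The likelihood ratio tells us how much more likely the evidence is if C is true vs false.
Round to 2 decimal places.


Likelihood Ratio (LR) = P(E|C) / P(E|¬C)

LR = 0.9500 / 0.1500
   = 6.33

The evidence is 6.33 times more likely if C is true than if C is false.
Because LR exceeds 1, E is evidence for C.


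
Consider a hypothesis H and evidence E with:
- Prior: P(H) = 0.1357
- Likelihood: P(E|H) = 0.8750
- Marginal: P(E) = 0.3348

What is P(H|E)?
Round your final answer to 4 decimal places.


Using Bayes' theorem:

P(H|E) = P(E|H) × P(H) / P(E)
       = 0.8750 × 0.1357 / 0.3348
       = 0.11873750 / 0.3348
       = 0.3547

The evidence strengthens our belief in H.
Prior: 0.1357 → Posterior: 0.3547


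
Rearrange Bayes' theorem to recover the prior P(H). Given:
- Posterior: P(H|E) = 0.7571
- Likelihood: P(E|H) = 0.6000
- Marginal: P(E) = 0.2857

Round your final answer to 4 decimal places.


From Bayes' theorem: P(H|E) = P(E|H) × P(H) / P(E)

Rearranging for P(H):
P(H) = P(H|E) × P(E) / P(E|H)
     = 0.7571 × 0.2857 / 0.6000
     = 0.21630347 / 0.6000
     = 0.3605


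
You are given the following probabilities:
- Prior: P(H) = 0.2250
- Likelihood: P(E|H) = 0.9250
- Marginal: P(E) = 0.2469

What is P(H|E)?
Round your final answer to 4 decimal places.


Using Bayes' theorem:

P(H|E) = P(E|H) × P(H) / P(E)
       = 0.9250 × 0.2250 / 0.2469
       = 0.20812500 / 0.2469
       = 0.8430

The evidence strengthens our belief in H.
Prior: 0.2250 → Posterior: 0.8430


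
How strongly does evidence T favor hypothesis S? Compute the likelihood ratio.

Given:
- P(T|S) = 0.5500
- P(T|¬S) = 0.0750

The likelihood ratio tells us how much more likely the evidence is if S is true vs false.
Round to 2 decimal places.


Likelihood Ratio (LR) = P(T|S) / P(T|¬S)

LR = 0.5500 / 0.0750
   = 7.33

The evidence is 7.33 times more likely if S is true than if S is false.
Because LR exceeds 1, T is evidence for S.


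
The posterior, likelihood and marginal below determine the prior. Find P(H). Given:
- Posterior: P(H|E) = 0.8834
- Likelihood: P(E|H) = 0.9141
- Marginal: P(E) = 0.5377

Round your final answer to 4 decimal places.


From Bayes' theorem: P(H|E) = P(E|H) × P(H) / P(E)

Rearranging for P(H):
P(H) = P(H|E) × P(E) / P(E|H)
     = 0.8834 × 0.5377 / 0.9141
     = 0.47500418 / 0.9141
     = 0.5196


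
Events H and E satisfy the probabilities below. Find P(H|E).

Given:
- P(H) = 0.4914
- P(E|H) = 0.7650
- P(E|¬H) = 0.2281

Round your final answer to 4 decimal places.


Bayes' theorem: P(H|E) = P(E|H) × P(H) / P(E)

Step 1: Calculate P(E) using law of total probability
P(E) = P(E|H)P(H) + P(E|¬H)P(¬H)
     = 0.7650 × 0.4914 + 0.2281 × 0.5086
     = 0.37592100 + 0.11601166
     = 0.49193266

Step 2: Apply Bayes' theorem
P(H|E) = P(E|H) × P(H) / P(E)
       = 0.37592100 / 0.49193266
       = 0.7642


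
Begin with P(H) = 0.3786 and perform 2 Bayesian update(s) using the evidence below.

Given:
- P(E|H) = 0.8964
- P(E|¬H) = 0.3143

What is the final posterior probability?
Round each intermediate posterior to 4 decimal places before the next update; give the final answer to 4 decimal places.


Sequential Bayesian updating:

Initial prior: P(H) = 0.3786

Update 1:
  P(E) = 0.8964 × 0.3786 + 0.3143 × 0.6214 = 0.33937704 + 0.19530602 = 0.53468306
  P(H|E) = 0.33937704 / 0.53468306 = 0.6347

Update 2:
  P(E) = 0.8964 × 0.6347 + 0.3143 × 0.3653 = 0.56894508 + 0.11481379 = 0.68375887
  P(H|E) = 0.56894508 / 0.68375887 = 0.8321

Final posterior: 0.8321


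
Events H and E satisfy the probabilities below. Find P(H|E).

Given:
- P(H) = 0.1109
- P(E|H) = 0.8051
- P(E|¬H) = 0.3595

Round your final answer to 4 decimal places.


Bayes' theorem: P(H|E) = P(E|H) × P(H) / P(E)

Step 1: Calculate P(E) using law of total probability
P(E) = P(E|H)P(H) + P(E|¬H)P(¬H)
     = 0.8051 × 0.1109 + 0.3595 × 0.8891
     = 0.08928559 + 0.31963145
     = 0.40891704

Step 2: Apply Bayes' theorem
P(H|E) = P(E|H) × P(H) / P(E)
       = 0.08928559 / 0.40891704
       = 0.2183


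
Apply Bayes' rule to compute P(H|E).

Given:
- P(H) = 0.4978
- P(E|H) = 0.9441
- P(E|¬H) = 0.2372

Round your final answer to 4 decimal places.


Bayes' theorem: P(H|E) = P(E|H) × P(H) / P(E)

Step 1: Calculate P(E) using law of total probability
P(E) = P(E|H)P(H) + P(E|¬H)P(¬H)
     = 0.9441 × 0.4978 + 0.2372 × 0.5022
     = 0.46997298 + 0.11912184
     = 0.58909482

Step 2: Apply Bayes' theorem
P(H|E) = P(E|H) × P(H) / P(E)
       = 0.46997298 / 0.58909482
       = 0.7978


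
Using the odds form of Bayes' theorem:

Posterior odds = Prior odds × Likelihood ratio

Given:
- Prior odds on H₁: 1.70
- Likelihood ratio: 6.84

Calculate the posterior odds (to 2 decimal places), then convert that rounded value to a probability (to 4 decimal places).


Step 1: Calculate posterior odds
Posterior odds = Prior odds × LR
               = 1.70 × 6.84
               = 11.63

Step 2: Convert to probability
P(H₁|E) = Posterior odds / (1 + Posterior odds)
       = 11.63 / (1 + 11.63)
       = 11.63 / 12.63
       = 0.9208

The evidence increased P(H₁) from 0.6296 to 0.9208.


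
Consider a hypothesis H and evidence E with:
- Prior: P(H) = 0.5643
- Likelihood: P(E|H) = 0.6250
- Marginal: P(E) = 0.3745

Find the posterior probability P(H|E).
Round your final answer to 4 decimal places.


Using Bayes' theorem:

P(H|E) = P(E|H) × P(H) / P(E)
       = 0.6250 × 0.5643 / 0.3745
       = 0.35268750 / 0.3745
       = 0.9418

The evidence strengthens our belief in H.
Prior: 0.5643 → Posterior: 0.9418


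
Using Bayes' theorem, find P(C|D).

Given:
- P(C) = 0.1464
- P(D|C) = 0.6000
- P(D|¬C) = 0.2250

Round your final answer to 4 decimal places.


Bayes' theorem: P(C|D) = P(D|C) × P(C) / P(D)

Step 1: Calculate P(D) using law of total probability
P(D) = P(D|C)P(C) + P(D|¬C)P(¬C)
     = 0.6000 × 0.1464 + 0.2250 × 0.8536
     = 0.08784000 + 0.19206000
     = 0.27990000

Step 2: Apply Bayes' theorem
P(C|D) = P(D|C) × P(C) / P(D)
       = 0.08784000 / 0.27990000
       = 0.3138


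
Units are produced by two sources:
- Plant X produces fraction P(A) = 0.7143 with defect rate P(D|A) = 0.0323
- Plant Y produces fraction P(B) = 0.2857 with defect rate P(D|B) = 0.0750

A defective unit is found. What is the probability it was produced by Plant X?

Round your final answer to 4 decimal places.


Let A = from Plant X, D = defective

Given:
- P(A) = 0.7143, P(B) = 0.2857
- P(D|A) = 0.0323, P(D|B) = 0.0750

Step 1: Find P(D)
P(D) = P(D|A)P(A) + P(D|B)P(B)
     = 0.0323 × 0.7143 + 0.0750 × 0.2857
     = 0.02307189 + 0.02142750
     = 0.04449939

Step 2: Apply Bayes' theorem
P(A|D) = P(D|A)P(A) / P(D)
       = 0.02307189 / 0.04449939
       = 0.5185


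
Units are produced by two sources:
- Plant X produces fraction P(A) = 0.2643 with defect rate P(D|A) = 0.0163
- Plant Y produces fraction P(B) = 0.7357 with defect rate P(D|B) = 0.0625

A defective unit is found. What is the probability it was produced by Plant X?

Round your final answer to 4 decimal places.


Let A = from Plant X, D = defective

Given:
- P(A) = 0.2643, P(B) = 0.7357
- P(D|A) = 0.0163, P(D|B) = 0.0625

Step 1: Find P(D)
P(D) = P(D|A)P(A) + P(D|B)P(B)
     = 0.0163 × 0.2643 + 0.0625 × 0.7357
     = 0.00430809 + 0.04598125
     = 0.05028934

Step 2: Apply Bayes' theorem
P(A|D) = P(D|A)P(A) / P(D)
       = 0.00430809 / 0.05028934
       = 0.0857


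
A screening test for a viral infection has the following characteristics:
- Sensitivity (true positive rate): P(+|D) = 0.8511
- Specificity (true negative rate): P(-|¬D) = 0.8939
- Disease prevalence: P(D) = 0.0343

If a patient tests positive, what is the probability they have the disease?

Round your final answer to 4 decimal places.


Let D = has disease, + = positive test

Given:
- P(D) = 0.0343 (prevalence)
- P(+|D) = 0.8511 (sensitivity)
- P(-|¬D) = 0.8939 (specificity)
- P(+|¬D) = 0.1061 (false positive rate = 1 - specificity)

Step 1: Find P(+)
P(+) = P(+|D)P(D) + P(+|¬D)P(¬D)
     = 0.8511 × 0.0343 + 0.1061 × 0.9657
     = 0.02919273 + 0.10246077
     = 0.13165350

Step 2: Apply Bayes' theorem for P(D|+)
P(D|+) = P(+|D)P(D) / P(+)
       = 0.02919273 / 0.13165350
       = 0.2217


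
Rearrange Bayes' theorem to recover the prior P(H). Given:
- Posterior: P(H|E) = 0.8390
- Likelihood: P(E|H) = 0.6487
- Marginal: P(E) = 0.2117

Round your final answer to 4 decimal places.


From Bayes' theorem: P(H|E) = P(E|H) × P(H) / P(E)

Rearranging for P(H):
P(H) = P(H|E) × P(E) / P(E|H)
     = 0.8390 × 0.2117 / 0.6487
     = 0.17761630 / 0.6487
     = 0.2738


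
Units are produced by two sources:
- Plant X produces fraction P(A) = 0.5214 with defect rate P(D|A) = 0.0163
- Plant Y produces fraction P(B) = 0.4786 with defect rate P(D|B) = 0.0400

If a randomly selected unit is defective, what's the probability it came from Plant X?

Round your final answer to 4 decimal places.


Let A = from Plant X, D = defective

Given:
- P(A) = 0.5214, P(B) = 0.4786
- P(D|A) = 0.0163, P(D|B) = 0.0400

Step 1: Find P(D)
P(D) = P(D|A)P(A) + P(D|B)P(B)
     = 0.0163 × 0.5214 + 0.0400 × 0.4786
     = 0.00849882 + 0.01914400
     = 0.02764282

Step 2: Apply Bayes' theorem
P(A|D) = P(D|A)P(A) / P(D)
       = 0.00849882 / 0.02764282
       = 0.3075


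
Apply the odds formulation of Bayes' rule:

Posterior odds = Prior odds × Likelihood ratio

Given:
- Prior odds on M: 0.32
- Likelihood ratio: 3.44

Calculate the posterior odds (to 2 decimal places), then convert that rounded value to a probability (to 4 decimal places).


Step 1: Calculate posterior odds
Posterior odds = Prior odds × LR
               = 0.32 × 3.44
               = 1.10

Step 2: Convert to probability
P(M|E) = Posterior odds / (1 + Posterior odds)
       = 1.10 / (1 + 1.10)
       = 1.10 / 2.10
       = 0.5238

The evidence increased P(M) from 0.2424 to 0.5238.


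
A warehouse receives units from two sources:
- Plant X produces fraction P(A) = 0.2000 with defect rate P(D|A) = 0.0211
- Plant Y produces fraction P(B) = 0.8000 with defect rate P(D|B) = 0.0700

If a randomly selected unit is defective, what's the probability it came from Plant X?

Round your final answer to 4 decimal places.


Let A = from Plant X, D = defective

Given:
- P(A) = 0.2000, P(B) = 0.8000
- P(D|A) = 0.0211, P(D|B) = 0.0700

Step 1: Find P(D)
P(D) = P(D|A)P(A) + P(D|B)P(B)
     = 0.0211 × 0.2000 + 0.0700 × 0.8000
     = 0.00422000 + 0.05600000
     = 0.06022000

Step 2: Apply Bayes' theorem
P(A|D) = P(D|A)P(A) / P(D)
       = 0.00422000 / 0.06022000
       = 0.0701


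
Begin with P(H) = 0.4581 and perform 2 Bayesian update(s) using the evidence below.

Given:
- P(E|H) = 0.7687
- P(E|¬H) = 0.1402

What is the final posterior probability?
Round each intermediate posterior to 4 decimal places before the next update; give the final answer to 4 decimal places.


Sequential Bayesian updating:

Initial prior: P(H) = 0.4581

Update 1:
  P(E) = 0.7687 × 0.4581 + 0.1402 × 0.5419 = 0.35214147 + 0.07597438 = 0.42811585
  P(H|E) = 0.35214147 / 0.42811585 = 0.8225

Update 2:
  P(E) = 0.7687 × 0.8225 + 0.1402 × 0.1775 = 0.63225575 + 0.02488550 = 0.65714125
  P(H|E) = 0.63225575 / 0.65714125 = 0.9621

Final posterior: 0.9621


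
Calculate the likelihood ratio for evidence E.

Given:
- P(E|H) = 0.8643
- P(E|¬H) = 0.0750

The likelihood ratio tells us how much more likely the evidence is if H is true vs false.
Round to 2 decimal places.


Likelihood Ratio (LR) = P(E|H) / P(E|¬H)

LR = 0.8643 / 0.0750
   = 11.52

The evidence is 11.52 times more likely if H is true than if H is false.
Since LR > 1, the evidence supports H over ¬H.


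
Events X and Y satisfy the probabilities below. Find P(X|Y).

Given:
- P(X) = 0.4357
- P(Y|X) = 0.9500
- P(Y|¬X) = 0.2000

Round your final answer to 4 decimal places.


Bayes' theorem: P(X|Y) = P(Y|X) × P(X) / P(Y)

Step 1: Calculate P(Y) using law of total probability
P(Y) = P(Y|X)P(X) + P(Y|¬X)P(¬X)
     = 0.9500 × 0.4357 + 0.2000 × 0.5643
     = 0.41391500 + 0.11286000
     = 0.52677500

Step 2: Apply Bayes' theorem
P(X|Y) = P(Y|X) × P(X) / P(Y)
       = 0.41391500 / 0.52677500
       = 0.7858


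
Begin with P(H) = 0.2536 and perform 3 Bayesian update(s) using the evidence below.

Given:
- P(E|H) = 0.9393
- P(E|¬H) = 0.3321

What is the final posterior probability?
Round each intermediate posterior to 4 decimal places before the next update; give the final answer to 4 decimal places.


Sequential Bayesian updating:

Initial prior: P(H) = 0.2536

Update 1:
  P(E) = 0.9393 × 0.2536 + 0.3321 × 0.7464 = 0.23820648 + 0.24787944 = 0.48608592
  P(H|E) = 0.23820648 / 0.48608592 = 0.4901

Update 2:
  P(E) = 0.9393 × 0.4901 + 0.3321 × 0.5099 = 0.46035093 + 0.16933779 = 0.62968872
  P(H|E) = 0.46035093 / 0.62968872 = 0.7311

Update 3:
  P(E) = 0.9393 × 0.7311 + 0.3321 × 0.2689 = 0.68672223 + 0.08930169 = 0.77602392
  P(H|E) = 0.68672223 / 0.77602392 = 0.8849

Final posterior: 0.8849


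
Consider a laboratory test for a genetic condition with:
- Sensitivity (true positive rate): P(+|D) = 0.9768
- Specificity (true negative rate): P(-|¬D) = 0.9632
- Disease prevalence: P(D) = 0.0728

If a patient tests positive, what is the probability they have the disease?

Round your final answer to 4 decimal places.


Let D = has disease, + = positive test

Given:
- P(D) = 0.0728 (prevalence)
- P(+|D) = 0.9768 (sensitivity)
- P(-|¬D) = 0.9632 (specificity)
- P(+|¬D) = 0.0368 (false positive rate = 1 - specificity)

Step 1: Find P(+)
P(+) = P(+|D)P(D) + P(+|¬D)P(¬D)
     = 0.9768 × 0.0728 + 0.0368 × 0.9272
     = 0.07111104 + 0.03412096
     = 0.10523200

Step 2: Apply Bayes' theorem for P(D|+)
P(D|+) = P(+|D)P(D) / P(+)
       = 0.07111104 / 0.10523200
       = 0.6758


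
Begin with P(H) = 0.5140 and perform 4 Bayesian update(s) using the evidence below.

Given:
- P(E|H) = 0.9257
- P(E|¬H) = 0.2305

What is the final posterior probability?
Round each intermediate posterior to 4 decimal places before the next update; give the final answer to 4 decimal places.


Sequential Bayesian updating:

Initial prior: P(H) = 0.5140

Update 1:
  P(E) = 0.9257 × 0.5140 + 0.2305 × 0.4860 = 0.47580980 + 0.11202300 = 0.58783280
  P(H|E) = 0.47580980 / 0.58783280 = 0.8094

Update 2:
  P(E) = 0.9257 × 0.8094 + 0.2305 × 0.1906 = 0.74926158 + 0.04393330 = 0.79319488
  P(H|E) = 0.74926158 / 0.79319488 = 0.9446

Update 3:
  P(E) = 0.9257 × 0.9446 + 0.2305 × 0.0554 = 0.87441622 + 0.01276970 = 0.88718592
  P(H|E) = 0.87441622 / 0.88718592 = 0.9856

Update 4:
  P(E) = 0.9257 × 0.9856 + 0.2305 × 0.0144 = 0.91236992 + 0.00331920 = 0.91568912
  P(H|E) = 0.91236992 / 0.91568912 = 0.9964

Final posterior: 0.9964


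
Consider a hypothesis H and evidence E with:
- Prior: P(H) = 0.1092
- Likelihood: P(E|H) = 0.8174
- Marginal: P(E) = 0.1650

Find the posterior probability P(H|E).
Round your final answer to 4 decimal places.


Using Bayes' theorem:

P(H|E) = P(E|H) × P(H) / P(E)
       = 0.8174 × 0.1092 / 0.1650
       = 0.08926008 / 0.1650
       = 0.5410

The evidence strengthens our belief in H.
Prior: 0.1092 → Posterior: 0.5410


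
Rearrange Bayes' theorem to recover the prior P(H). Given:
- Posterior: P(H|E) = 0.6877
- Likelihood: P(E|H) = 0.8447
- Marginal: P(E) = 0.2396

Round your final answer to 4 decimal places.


From Bayes' theorem: P(H|E) = P(E|H) × P(H) / P(E)

Rearranging for P(H):
P(H) = P(H|E) × P(E) / P(E|H)
     = 0.6877 × 0.2396 / 0.8447
     = 0.16477292 / 0.8447
     = 0.1951


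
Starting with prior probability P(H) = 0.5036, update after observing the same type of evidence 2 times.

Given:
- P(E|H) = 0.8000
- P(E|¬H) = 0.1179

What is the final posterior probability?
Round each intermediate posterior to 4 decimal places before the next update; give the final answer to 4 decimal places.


Sequential Bayesian updating:

Initial prior: P(H) = 0.5036

Update 1:
  P(E) = 0.8000 × 0.5036 + 0.1179 × 0.4964 = 0.40288000 + 0.05852556 = 0.46140556
  P(H|E) = 0.40288000 / 0.46140556 = 0.8732

Update 2:
  P(E) = 0.8000 × 0.8732 + 0.1179 × 0.1268 = 0.69856000 + 0.01494972 = 0.71350972
  P(H|E) = 0.69856000 / 0.71350972 = 0.9790

Final posterior: 0.9790


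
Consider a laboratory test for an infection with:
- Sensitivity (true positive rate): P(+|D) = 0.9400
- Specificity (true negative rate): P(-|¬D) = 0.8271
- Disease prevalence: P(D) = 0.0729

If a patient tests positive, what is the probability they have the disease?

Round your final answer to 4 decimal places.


Let D = has disease, + = positive test

Given:
- P(D) = 0.0729 (prevalence)
- P(+|D) = 0.9400 (sensitivity)
- P(-|¬D) = 0.8271 (specificity)
- P(+|¬D) = 0.1729 (false positive rate = 1 - specificity)

Step 1: Find P(+)
P(+) = P(+|D)P(D) + P(+|¬D)P(¬D)
     = 0.9400 × 0.0729 + 0.1729 × 0.9271
     = 0.06852600 + 0.16029559
     = 0.22882159

Step 2: Apply Bayes' theorem for P(D|+)
P(D|+) = P(+|D)P(D) / P(+)
       = 0.06852600 / 0.22882159
       = 0.2995


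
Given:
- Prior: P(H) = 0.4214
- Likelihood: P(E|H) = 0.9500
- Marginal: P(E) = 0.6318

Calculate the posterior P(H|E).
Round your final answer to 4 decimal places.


Using Bayes' theorem:

P(H|E) = P(E|H) × P(H) / P(E)
       = 0.9500 × 0.4214 / 0.6318
       = 0.40033000 / 0.6318
       = 0.6336

The evidence strengthens our belief in H.
Prior: 0.4214 → Posterior: 0.6336


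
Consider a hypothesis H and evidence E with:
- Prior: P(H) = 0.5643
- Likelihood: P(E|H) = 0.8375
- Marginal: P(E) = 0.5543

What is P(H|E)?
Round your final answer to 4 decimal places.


Using Bayes' theorem:

P(H|E) = P(E|H) × P(H) / P(E)
       = 0.8375 × 0.5643 / 0.5543
       = 0.47260125 / 0.5543
       = 0.8526

The evidence strengthens our belief in H.
Prior: 0.5643 → Posterior: 0.8526


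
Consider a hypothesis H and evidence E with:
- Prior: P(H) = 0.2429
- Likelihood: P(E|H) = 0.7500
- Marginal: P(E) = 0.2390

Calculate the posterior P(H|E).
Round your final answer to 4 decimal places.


Using Bayes' theorem:

P(H|E) = P(E|H) × P(H) / P(E)
       = 0.7500 × 0.2429 / 0.2390
       = 0.18217500 / 0.2390
       = 0.7622

The evidence strengthens our belief in H.
Prior: 0.2429 → Posterior: 0.7622


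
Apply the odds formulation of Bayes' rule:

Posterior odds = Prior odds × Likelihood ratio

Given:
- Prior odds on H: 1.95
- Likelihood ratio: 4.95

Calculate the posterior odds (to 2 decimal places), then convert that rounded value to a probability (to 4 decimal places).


Step 1: Calculate posterior odds
Posterior odds = Prior odds × LR
               = 1.95 × 4.95
               = 9.65

Step 2: Convert to probability
P(H|E) = Posterior odds / (1 + Posterior odds)
       = 9.65 / (1 + 9.65)
       = 9.65 / 10.65
       = 0.9061

The evidence increased P(H) from 0.6610 to 0.9061.


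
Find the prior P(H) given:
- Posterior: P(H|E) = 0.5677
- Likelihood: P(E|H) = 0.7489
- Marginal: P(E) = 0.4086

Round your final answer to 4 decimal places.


From Bayes' theorem: P(H|E) = P(E|H) × P(H) / P(E)

Rearranging for P(H):
P(H) = P(H|E) × P(E) / P(E|H)
     = 0.5677 × 0.4086 / 0.7489
     = 0.23196222 / 0.7489
     = 0.3097


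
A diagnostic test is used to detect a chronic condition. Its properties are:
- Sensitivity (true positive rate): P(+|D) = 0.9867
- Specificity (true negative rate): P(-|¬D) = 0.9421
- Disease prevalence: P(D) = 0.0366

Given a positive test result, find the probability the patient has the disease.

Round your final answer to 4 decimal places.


Let D = has disease, + = positive test

Given:
- P(D) = 0.0366 (prevalence)
- P(+|D) = 0.9867 (sensitivity)
- P(-|¬D) = 0.9421 (specificity)
- P(+|¬D) = 0.0579 (false positive rate = 1 - specificity)

Step 1: Find P(+)
P(+) = P(+|D)P(D) + P(+|¬D)P(¬D)
     = 0.9867 × 0.0366 + 0.0579 × 0.9634
     = 0.03611322 + 0.05578086
     = 0.09189408

Step 2: Apply Bayes' theorem for P(D|+)
P(D|+) = P(+|D)P(D) / P(+)
       = 0.03611322 / 0.09189408
       = 0.3930


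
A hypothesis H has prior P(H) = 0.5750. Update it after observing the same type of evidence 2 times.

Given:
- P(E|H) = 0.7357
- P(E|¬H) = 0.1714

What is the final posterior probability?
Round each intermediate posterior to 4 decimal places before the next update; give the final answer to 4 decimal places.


Sequential Bayesian updating:

Initial prior: P(H) = 0.5750

Update 1:
  P(E) = 0.7357 × 0.5750 + 0.1714 × 0.4250 = 0.42302750 + 0.07284500 = 0.49587250
  P(H|E) = 0.42302750 / 0.49587250 = 0.8531

Update 2:
  P(E) = 0.7357 × 0.8531 + 0.1714 × 0.1469 = 0.62762567 + 0.02517866 = 0.65280433
  P(H|E) = 0.62762567 / 0.65280433 = 0.9614

Final posterior: 0.9614


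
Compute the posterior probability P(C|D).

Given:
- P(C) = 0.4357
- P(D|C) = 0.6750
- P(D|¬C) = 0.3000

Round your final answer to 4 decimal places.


Bayes' theorem: P(C|D) = P(D|C) × P(C) / P(D)

Step 1: Calculate P(D) using law of total probability
P(D) = P(D|C)P(C) + P(D|¬C)P(¬C)
     = 0.6750 × 0.4357 + 0.3000 × 0.5643
     = 0.29409750 + 0.16929000
     = 0.46338750

Step 2: Apply Bayes' theorem
P(C|D) = P(D|C) × P(C) / P(D)
       = 0.29409750 / 0.46338750
       = 0.6347


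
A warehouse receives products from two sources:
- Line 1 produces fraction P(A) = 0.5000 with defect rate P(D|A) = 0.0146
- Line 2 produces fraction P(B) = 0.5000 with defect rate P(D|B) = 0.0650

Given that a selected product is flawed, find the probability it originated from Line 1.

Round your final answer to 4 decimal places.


Let A = from Line 1, D = flawed

Given:
- P(A) = 0.5000, P(B) = 0.5000
- P(D|A) = 0.0146, P(D|B) = 0.0650

Step 1: Find P(D)
P(D) = P(D|A)P(A) + P(D|B)P(B)
     = 0.0146 × 0.5000 + 0.0650 × 0.5000
     = 0.00730000 + 0.03250000
     = 0.03980000

Step 2: Apply Bayes' theorem
P(A|D) = P(D|A)P(A) / P(D)
       = 0.00730000 / 0.03980000
       = 0.1834


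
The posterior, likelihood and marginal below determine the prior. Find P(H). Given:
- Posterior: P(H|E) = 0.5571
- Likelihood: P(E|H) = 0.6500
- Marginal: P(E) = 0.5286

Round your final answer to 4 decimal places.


From Bayes' theorem: P(H|E) = P(E|H) × P(H) / P(E)

Rearranging for P(H):
P(H) = P(H|E) × P(E) / P(E|H)
     = 0.5571 × 0.5286 / 0.6500
     = 0.29448306 / 0.6500
     = 0.4531


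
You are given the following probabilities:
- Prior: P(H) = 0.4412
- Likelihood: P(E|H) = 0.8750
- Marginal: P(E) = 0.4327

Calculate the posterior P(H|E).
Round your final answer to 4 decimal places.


Using Bayes' theorem:

P(H|E) = P(E|H) × P(H) / P(E)
       = 0.8750 × 0.4412 / 0.4327
       = 0.38605000 / 0.4327
       = 0.8922

The evidence strengthens our belief in H.
Prior: 0.4412 → Posterior: 0.8922


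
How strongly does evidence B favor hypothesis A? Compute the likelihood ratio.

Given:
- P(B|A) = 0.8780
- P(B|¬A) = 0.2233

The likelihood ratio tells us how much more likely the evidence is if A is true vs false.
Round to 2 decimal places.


Likelihood Ratio (LR) = P(B|A) / P(B|¬A)

LR = 0.8780 / 0.2233
   = 3.93

The evidence is 3.93 times more likely if A is true than if A is false.
Because LR exceeds 1, B is evidence for A.


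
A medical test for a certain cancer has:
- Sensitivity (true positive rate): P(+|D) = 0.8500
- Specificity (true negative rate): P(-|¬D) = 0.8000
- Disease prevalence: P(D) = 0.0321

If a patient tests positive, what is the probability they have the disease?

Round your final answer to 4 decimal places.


Let D = has disease, + = positive test

Given:
- P(D) = 0.0321 (prevalence)
- P(+|D) = 0.8500 (sensitivity)
- P(-|¬D) = 0.8000 (specificity)
- P(+|¬D) = 0.2000 (false positive rate = 1 - specificity)

Step 1: Find P(+)
P(+) = P(+|D)P(D) + P(+|¬D)P(¬D)
     = 0.8500 × 0.0321 + 0.2000 × 0.9679
     = 0.02728500 + 0.19358000
     = 0.22086500

Step 2: Apply Bayes' theorem for P(D|+)
P(D|+) = P(+|D)P(D) / P(+)
       = 0.02728500 / 0.22086500
       = 0.1235


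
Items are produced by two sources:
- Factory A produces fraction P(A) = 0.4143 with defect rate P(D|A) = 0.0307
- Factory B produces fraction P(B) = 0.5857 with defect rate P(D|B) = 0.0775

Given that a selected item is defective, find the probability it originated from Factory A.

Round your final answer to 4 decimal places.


Let A = from Factory A, D = defective

Given:
- P(A) = 0.4143, P(B) = 0.5857
- P(D|A) = 0.0307, P(D|B) = 0.0775

Step 1: Find P(D)
P(D) = P(D|A)P(A) + P(D|B)P(B)
     = 0.0307 × 0.4143 + 0.0775 × 0.5857
     = 0.01271901 + 0.04539175
     = 0.05811076

Step 2: Apply Bayes' theorem
P(A|D) = P(D|A)P(A) / P(D)
       = 0.01271901 / 0.05811076
       = 0.2189


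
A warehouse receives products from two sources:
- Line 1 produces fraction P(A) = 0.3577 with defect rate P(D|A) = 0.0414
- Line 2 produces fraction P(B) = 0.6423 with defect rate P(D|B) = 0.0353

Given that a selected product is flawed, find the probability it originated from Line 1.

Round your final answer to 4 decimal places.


Let A = from Line 1, D = flawed

Given:
- P(A) = 0.3577, P(B) = 0.6423
- P(D|A) = 0.0414, P(D|B) = 0.0353

Step 1: Find P(D)
P(D) = P(D|A)P(A) + P(D|B)P(B)
     = 0.0414 × 0.3577 + 0.0353 × 0.6423
     = 0.01480878 + 0.02267319
     = 0.03748197

Step 2: Apply Bayes' theorem
P(A|D) = P(D|A)P(A) / P(D)
       = 0.01480878 / 0.03748197
       = 0.3951


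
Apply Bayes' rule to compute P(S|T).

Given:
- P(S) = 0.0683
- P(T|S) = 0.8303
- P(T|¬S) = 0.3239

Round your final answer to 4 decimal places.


Bayes' theorem: P(S|T) = P(T|S) × P(S) / P(T)

Step 1: Calculate P(T) using law of total probability
P(T) = P(T|S)P(S) + P(T|¬S)P(¬S)
     = 0.8303 × 0.0683 + 0.3239 × 0.9317
     = 0.05670949 + 0.30177763
     = 0.35848712

Step 2: Apply Bayes' theorem
P(S|T) = P(T|S) × P(S) / P(T)
       = 0.05670949 / 0.35848712
       = 0.1582


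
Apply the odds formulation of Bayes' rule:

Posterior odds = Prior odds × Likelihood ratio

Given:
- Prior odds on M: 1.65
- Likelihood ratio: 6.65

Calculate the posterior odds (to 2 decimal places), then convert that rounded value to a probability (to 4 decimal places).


Step 1: Calculate posterior odds
Posterior odds = Prior odds × LR
               = 1.65 × 6.65
               = 10.97

Step 2: Convert to probability
P(M|E) = Posterior odds / (1 + Posterior odds)
       = 10.97 / (1 + 10.97)
       = 10.97 / 11.97
       = 0.9165

The evidence increased P(M) from 0.6226 to 0.9165.


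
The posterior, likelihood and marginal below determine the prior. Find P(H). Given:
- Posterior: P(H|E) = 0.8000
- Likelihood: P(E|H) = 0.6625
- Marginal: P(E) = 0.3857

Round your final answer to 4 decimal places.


From Bayes' theorem: P(H|E) = P(E|H) × P(H) / P(E)

Rearranging for P(H):
P(H) = P(H|E) × P(E) / P(E|H)
     = 0.8000 × 0.3857 / 0.6625
     = 0.30856000 / 0.6625
     = 0.4658
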